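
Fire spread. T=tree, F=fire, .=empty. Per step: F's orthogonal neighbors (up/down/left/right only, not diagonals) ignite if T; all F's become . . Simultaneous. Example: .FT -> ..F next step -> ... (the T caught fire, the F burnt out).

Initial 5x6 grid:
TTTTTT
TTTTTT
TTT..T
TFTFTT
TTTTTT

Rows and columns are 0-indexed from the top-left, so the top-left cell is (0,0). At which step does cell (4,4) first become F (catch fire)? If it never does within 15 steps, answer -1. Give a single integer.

Step 1: cell (4,4)='T' (+6 fires, +2 burnt)
Step 2: cell (4,4)='F' (+7 fires, +6 burnt)
  -> target ignites at step 2
Step 3: cell (4,4)='.' (+5 fires, +7 burnt)
Step 4: cell (4,4)='.' (+4 fires, +5 burnt)
Step 5: cell (4,4)='.' (+3 fires, +4 burnt)
Step 6: cell (4,4)='.' (+1 fires, +3 burnt)
Step 7: cell (4,4)='.' (+0 fires, +1 burnt)
  fire out at step 7

2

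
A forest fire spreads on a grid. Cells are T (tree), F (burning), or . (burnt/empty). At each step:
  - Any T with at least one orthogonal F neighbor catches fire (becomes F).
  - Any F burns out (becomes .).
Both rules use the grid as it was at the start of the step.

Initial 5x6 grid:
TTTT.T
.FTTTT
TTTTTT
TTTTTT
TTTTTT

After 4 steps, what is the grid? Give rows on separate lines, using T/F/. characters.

Step 1: 3 trees catch fire, 1 burn out
  TFTT.T
  ..FTTT
  TFTTTT
  TTTTTT
  TTTTTT
Step 2: 6 trees catch fire, 3 burn out
  F.FT.T
  ...FTT
  F.FTTT
  TFTTTT
  TTTTTT
Step 3: 6 trees catch fire, 6 burn out
  ...F.T
  ....FT
  ...FTT
  F.FTTT
  TFTTTT
Step 4: 5 trees catch fire, 6 burn out
  .....T
  .....F
  ....FT
  ...FTT
  F.FTTT

.....T
.....F
....FT
...FTT
F.FTTT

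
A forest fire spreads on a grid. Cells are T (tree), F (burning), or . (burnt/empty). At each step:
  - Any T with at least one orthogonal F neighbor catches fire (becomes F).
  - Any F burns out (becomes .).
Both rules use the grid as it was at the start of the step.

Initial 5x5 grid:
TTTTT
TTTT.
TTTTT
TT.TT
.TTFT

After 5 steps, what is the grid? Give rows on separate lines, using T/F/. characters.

Step 1: 3 trees catch fire, 1 burn out
  TTTTT
  TTTT.
  TTTTT
  TT.FT
  .TF.F
Step 2: 3 trees catch fire, 3 burn out
  TTTTT
  TTTT.
  TTTFT
  TT..F
  .F...
Step 3: 4 trees catch fire, 3 burn out
  TTTTT
  TTTF.
  TTF.F
  TF...
  .....
Step 4: 4 trees catch fire, 4 burn out
  TTTFT
  TTF..
  TF...
  F....
  .....
Step 5: 4 trees catch fire, 4 burn out
  TTF.F
  TF...
  F....
  .....
  .....

TTF.F
TF...
F....
.....
.....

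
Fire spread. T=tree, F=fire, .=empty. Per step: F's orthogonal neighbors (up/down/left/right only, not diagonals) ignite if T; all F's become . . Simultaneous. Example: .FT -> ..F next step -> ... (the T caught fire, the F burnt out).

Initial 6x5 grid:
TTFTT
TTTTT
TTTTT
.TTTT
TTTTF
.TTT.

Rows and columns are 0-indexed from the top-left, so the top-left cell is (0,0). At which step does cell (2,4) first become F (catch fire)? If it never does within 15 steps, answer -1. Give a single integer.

Step 1: cell (2,4)='T' (+5 fires, +2 burnt)
Step 2: cell (2,4)='F' (+9 fires, +5 burnt)
  -> target ignites at step 2
Step 3: cell (2,4)='.' (+7 fires, +9 burnt)
Step 4: cell (2,4)='.' (+4 fires, +7 burnt)
Step 5: cell (2,4)='.' (+0 fires, +4 burnt)
  fire out at step 5

2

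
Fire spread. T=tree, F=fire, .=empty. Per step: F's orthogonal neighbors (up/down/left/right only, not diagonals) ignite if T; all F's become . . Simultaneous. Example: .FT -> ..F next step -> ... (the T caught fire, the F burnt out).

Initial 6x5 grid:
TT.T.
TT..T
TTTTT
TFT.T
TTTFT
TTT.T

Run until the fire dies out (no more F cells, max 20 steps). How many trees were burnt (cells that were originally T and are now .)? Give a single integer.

Answer: 21

Derivation:
Step 1: +6 fires, +2 burnt (F count now 6)
Step 2: +8 fires, +6 burnt (F count now 8)
Step 3: +5 fires, +8 burnt (F count now 5)
Step 4: +2 fires, +5 burnt (F count now 2)
Step 5: +0 fires, +2 burnt (F count now 0)
Fire out after step 5
Initially T: 22, now '.': 29
Total burnt (originally-T cells now '.'): 21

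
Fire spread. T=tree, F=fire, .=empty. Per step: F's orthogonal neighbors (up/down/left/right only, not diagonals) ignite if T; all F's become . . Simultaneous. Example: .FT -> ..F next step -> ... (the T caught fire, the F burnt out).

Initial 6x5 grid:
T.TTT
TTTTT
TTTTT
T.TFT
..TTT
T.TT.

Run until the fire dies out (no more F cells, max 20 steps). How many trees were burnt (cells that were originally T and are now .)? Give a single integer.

Answer: 22

Derivation:
Step 1: +4 fires, +1 burnt (F count now 4)
Step 2: +6 fires, +4 burnt (F count now 6)
Step 3: +5 fires, +6 burnt (F count now 5)
Step 4: +4 fires, +5 burnt (F count now 4)
Step 5: +2 fires, +4 burnt (F count now 2)
Step 6: +1 fires, +2 burnt (F count now 1)
Step 7: +0 fires, +1 burnt (F count now 0)
Fire out after step 7
Initially T: 23, now '.': 29
Total burnt (originally-T cells now '.'): 22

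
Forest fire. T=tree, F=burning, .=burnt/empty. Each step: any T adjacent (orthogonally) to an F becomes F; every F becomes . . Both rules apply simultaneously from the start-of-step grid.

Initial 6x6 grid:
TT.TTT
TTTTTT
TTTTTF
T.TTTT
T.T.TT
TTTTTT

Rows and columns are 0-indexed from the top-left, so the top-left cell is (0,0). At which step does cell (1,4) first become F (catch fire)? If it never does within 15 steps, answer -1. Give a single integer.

Step 1: cell (1,4)='T' (+3 fires, +1 burnt)
Step 2: cell (1,4)='F' (+5 fires, +3 burnt)
  -> target ignites at step 2
Step 3: cell (1,4)='.' (+6 fires, +5 burnt)
Step 4: cell (1,4)='.' (+5 fires, +6 burnt)
Step 5: cell (1,4)='.' (+4 fires, +5 burnt)
Step 6: cell (1,4)='.' (+4 fires, +4 burnt)
Step 7: cell (1,4)='.' (+3 fires, +4 burnt)
Step 8: cell (1,4)='.' (+1 fires, +3 burnt)
Step 9: cell (1,4)='.' (+0 fires, +1 burnt)
  fire out at step 9

2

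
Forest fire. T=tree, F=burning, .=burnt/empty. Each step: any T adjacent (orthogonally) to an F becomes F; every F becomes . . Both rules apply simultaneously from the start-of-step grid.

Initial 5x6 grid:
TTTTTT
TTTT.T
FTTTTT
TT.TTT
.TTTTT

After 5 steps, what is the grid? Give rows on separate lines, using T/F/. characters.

Step 1: 3 trees catch fire, 1 burn out
  TTTTTT
  FTTT.T
  .FTTTT
  FT.TTT
  .TTTTT
Step 2: 4 trees catch fire, 3 burn out
  FTTTTT
  .FTT.T
  ..FTTT
  .F.TTT
  .TTTTT
Step 3: 4 trees catch fire, 4 burn out
  .FTTTT
  ..FT.T
  ...FTT
  ...TTT
  .FTTTT
Step 4: 5 trees catch fire, 4 burn out
  ..FTTT
  ...F.T
  ....FT
  ...FTT
  ..FTTT
Step 5: 4 trees catch fire, 5 burn out
  ...FTT
  .....T
  .....F
  ....FT
  ...FTT

...FTT
.....T
.....F
....FT
...FTT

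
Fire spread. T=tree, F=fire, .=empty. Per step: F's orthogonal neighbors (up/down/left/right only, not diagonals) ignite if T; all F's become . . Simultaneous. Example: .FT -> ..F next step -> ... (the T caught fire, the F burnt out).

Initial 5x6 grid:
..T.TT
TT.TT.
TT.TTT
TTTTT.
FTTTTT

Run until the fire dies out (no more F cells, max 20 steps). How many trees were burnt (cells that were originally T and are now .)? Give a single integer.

Answer: 21

Derivation:
Step 1: +2 fires, +1 burnt (F count now 2)
Step 2: +3 fires, +2 burnt (F count now 3)
Step 3: +4 fires, +3 burnt (F count now 4)
Step 4: +3 fires, +4 burnt (F count now 3)
Step 5: +3 fires, +3 burnt (F count now 3)
Step 6: +2 fires, +3 burnt (F count now 2)
Step 7: +2 fires, +2 burnt (F count now 2)
Step 8: +1 fires, +2 burnt (F count now 1)
Step 9: +1 fires, +1 burnt (F count now 1)
Step 10: +0 fires, +1 burnt (F count now 0)
Fire out after step 10
Initially T: 22, now '.': 29
Total burnt (originally-T cells now '.'): 21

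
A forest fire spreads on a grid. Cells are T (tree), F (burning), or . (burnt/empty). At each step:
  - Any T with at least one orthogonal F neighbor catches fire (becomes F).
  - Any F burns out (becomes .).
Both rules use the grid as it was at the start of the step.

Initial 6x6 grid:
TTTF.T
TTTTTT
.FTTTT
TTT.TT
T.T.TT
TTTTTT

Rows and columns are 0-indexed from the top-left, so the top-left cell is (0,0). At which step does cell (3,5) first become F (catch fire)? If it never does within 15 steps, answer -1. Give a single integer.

Step 1: cell (3,5)='T' (+5 fires, +2 burnt)
Step 2: cell (3,5)='T' (+7 fires, +5 burnt)
Step 3: cell (3,5)='T' (+5 fires, +7 burnt)
Step 4: cell (3,5)='T' (+5 fires, +5 burnt)
Step 5: cell (3,5)='F' (+4 fires, +5 burnt)
  -> target ignites at step 5
Step 6: cell (3,5)='.' (+2 fires, +4 burnt)
Step 7: cell (3,5)='.' (+1 fires, +2 burnt)
Step 8: cell (3,5)='.' (+0 fires, +1 burnt)
  fire out at step 8

5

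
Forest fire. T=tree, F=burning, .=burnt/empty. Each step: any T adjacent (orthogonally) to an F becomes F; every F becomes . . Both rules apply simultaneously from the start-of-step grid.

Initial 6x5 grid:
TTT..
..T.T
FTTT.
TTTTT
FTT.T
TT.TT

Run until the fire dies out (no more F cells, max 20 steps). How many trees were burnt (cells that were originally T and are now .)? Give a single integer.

Step 1: +4 fires, +2 burnt (F count now 4)
Step 2: +4 fires, +4 burnt (F count now 4)
Step 3: +3 fires, +4 burnt (F count now 3)
Step 4: +2 fires, +3 burnt (F count now 2)
Step 5: +2 fires, +2 burnt (F count now 2)
Step 6: +2 fires, +2 burnt (F count now 2)
Step 7: +1 fires, +2 burnt (F count now 1)
Step 8: +1 fires, +1 burnt (F count now 1)
Step 9: +0 fires, +1 burnt (F count now 0)
Fire out after step 9
Initially T: 20, now '.': 29
Total burnt (originally-T cells now '.'): 19

Answer: 19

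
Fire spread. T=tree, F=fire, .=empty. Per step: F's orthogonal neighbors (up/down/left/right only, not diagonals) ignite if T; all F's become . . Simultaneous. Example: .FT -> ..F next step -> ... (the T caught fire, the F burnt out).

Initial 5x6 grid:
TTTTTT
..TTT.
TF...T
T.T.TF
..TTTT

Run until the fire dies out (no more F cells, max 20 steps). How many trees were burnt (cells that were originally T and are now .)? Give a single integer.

Step 1: +4 fires, +2 burnt (F count now 4)
Step 2: +2 fires, +4 burnt (F count now 2)
Step 3: +1 fires, +2 burnt (F count now 1)
Step 4: +1 fires, +1 burnt (F count now 1)
Step 5: +1 fires, +1 burnt (F count now 1)
Step 6: +0 fires, +1 burnt (F count now 0)
Fire out after step 6
Initially T: 18, now '.': 21
Total burnt (originally-T cells now '.'): 9

Answer: 9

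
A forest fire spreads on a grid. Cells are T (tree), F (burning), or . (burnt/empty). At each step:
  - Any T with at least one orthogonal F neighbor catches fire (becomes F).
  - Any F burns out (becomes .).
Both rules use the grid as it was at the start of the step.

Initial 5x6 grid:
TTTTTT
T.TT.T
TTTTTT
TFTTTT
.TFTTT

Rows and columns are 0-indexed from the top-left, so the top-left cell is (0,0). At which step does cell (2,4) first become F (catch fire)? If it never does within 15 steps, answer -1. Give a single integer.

Step 1: cell (2,4)='T' (+5 fires, +2 burnt)
Step 2: cell (2,4)='T' (+4 fires, +5 burnt)
Step 3: cell (2,4)='T' (+5 fires, +4 burnt)
Step 4: cell (2,4)='F' (+5 fires, +5 burnt)
  -> target ignites at step 4
Step 5: cell (2,4)='.' (+3 fires, +5 burnt)
Step 6: cell (2,4)='.' (+2 fires, +3 burnt)
Step 7: cell (2,4)='.' (+1 fires, +2 burnt)
Step 8: cell (2,4)='.' (+0 fires, +1 burnt)
  fire out at step 8

4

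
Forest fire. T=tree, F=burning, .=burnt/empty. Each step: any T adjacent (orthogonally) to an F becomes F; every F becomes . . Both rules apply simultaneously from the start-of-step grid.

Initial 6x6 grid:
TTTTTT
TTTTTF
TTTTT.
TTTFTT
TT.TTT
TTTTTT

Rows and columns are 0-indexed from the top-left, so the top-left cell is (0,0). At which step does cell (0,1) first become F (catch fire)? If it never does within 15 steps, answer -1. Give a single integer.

Step 1: cell (0,1)='T' (+6 fires, +2 burnt)
Step 2: cell (0,1)='T' (+8 fires, +6 burnt)
Step 3: cell (0,1)='T' (+8 fires, +8 burnt)
Step 4: cell (0,1)='T' (+6 fires, +8 burnt)
Step 5: cell (0,1)='F' (+3 fires, +6 burnt)
  -> target ignites at step 5
Step 6: cell (0,1)='.' (+1 fires, +3 burnt)
Step 7: cell (0,1)='.' (+0 fires, +1 burnt)
  fire out at step 7

5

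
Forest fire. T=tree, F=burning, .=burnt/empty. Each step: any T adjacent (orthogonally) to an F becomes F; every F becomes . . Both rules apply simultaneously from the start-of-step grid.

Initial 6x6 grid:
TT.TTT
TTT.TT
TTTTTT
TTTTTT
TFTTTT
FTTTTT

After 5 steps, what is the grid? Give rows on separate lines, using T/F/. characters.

Step 1: 4 trees catch fire, 2 burn out
  TT.TTT
  TTT.TT
  TTTTTT
  TFTTTT
  F.FTTT
  .FTTTT
Step 2: 5 trees catch fire, 4 burn out
  TT.TTT
  TTT.TT
  TFTTTT
  F.FTTT
  ...FTT
  ..FTTT
Step 3: 6 trees catch fire, 5 burn out
  TT.TTT
  TFT.TT
  F.FTTT
  ...FTT
  ....FT
  ...FTT
Step 4: 7 trees catch fire, 6 burn out
  TF.TTT
  F.F.TT
  ...FTT
  ....FT
  .....F
  ....FT
Step 5: 4 trees catch fire, 7 burn out
  F..TTT
  ....TT
  ....FT
  .....F
  ......
  .....F

F..TTT
....TT
....FT
.....F
......
.....F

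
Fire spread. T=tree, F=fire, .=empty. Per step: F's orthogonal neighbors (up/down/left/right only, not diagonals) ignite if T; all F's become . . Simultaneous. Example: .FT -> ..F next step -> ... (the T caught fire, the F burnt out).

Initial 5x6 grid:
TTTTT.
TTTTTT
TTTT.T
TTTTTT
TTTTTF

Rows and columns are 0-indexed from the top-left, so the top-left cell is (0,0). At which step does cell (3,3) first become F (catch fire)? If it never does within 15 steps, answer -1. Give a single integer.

Step 1: cell (3,3)='T' (+2 fires, +1 burnt)
Step 2: cell (3,3)='T' (+3 fires, +2 burnt)
Step 3: cell (3,3)='F' (+3 fires, +3 burnt)
  -> target ignites at step 3
Step 4: cell (3,3)='.' (+4 fires, +3 burnt)
Step 5: cell (3,3)='.' (+5 fires, +4 burnt)
Step 6: cell (3,3)='.' (+4 fires, +5 burnt)
Step 7: cell (3,3)='.' (+3 fires, +4 burnt)
Step 8: cell (3,3)='.' (+2 fires, +3 burnt)
Step 9: cell (3,3)='.' (+1 fires, +2 burnt)
Step 10: cell (3,3)='.' (+0 fires, +1 burnt)
  fire out at step 10

3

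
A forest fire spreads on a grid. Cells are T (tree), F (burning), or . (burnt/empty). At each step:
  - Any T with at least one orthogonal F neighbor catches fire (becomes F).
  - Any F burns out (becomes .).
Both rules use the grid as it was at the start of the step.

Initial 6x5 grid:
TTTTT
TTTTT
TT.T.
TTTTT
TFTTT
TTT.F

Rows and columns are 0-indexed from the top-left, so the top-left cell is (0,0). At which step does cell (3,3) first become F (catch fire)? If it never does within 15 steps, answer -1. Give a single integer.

Step 1: cell (3,3)='T' (+5 fires, +2 burnt)
Step 2: cell (3,3)='T' (+7 fires, +5 burnt)
Step 3: cell (3,3)='F' (+3 fires, +7 burnt)
  -> target ignites at step 3
Step 4: cell (3,3)='.' (+4 fires, +3 burnt)
Step 5: cell (3,3)='.' (+3 fires, +4 burnt)
Step 6: cell (3,3)='.' (+2 fires, +3 burnt)
Step 7: cell (3,3)='.' (+1 fires, +2 burnt)
Step 8: cell (3,3)='.' (+0 fires, +1 burnt)
  fire out at step 8

3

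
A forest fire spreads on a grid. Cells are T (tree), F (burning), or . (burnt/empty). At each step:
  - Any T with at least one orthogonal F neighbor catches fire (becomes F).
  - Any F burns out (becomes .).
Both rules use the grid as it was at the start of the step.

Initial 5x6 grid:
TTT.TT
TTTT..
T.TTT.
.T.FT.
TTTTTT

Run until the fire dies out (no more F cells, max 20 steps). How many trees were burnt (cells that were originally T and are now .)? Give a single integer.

Step 1: +3 fires, +1 burnt (F count now 3)
Step 2: +5 fires, +3 burnt (F count now 5)
Step 3: +3 fires, +5 burnt (F count now 3)
Step 4: +4 fires, +3 burnt (F count now 4)
Step 5: +2 fires, +4 burnt (F count now 2)
Step 6: +2 fires, +2 burnt (F count now 2)
Step 7: +0 fires, +2 burnt (F count now 0)
Fire out after step 7
Initially T: 21, now '.': 28
Total burnt (originally-T cells now '.'): 19

Answer: 19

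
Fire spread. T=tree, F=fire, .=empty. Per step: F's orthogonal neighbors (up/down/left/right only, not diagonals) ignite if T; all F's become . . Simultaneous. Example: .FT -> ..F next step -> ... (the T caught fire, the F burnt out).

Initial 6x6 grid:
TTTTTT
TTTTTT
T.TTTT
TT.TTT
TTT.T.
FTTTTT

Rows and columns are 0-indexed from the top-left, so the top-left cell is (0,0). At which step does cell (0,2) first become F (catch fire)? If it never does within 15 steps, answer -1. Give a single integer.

Step 1: cell (0,2)='T' (+2 fires, +1 burnt)
Step 2: cell (0,2)='T' (+3 fires, +2 burnt)
Step 3: cell (0,2)='T' (+4 fires, +3 burnt)
Step 4: cell (0,2)='T' (+2 fires, +4 burnt)
Step 5: cell (0,2)='T' (+4 fires, +2 burnt)
Step 6: cell (0,2)='T' (+3 fires, +4 burnt)
Step 7: cell (0,2)='F' (+6 fires, +3 burnt)
  -> target ignites at step 7
Step 8: cell (0,2)='.' (+4 fires, +6 burnt)
Step 9: cell (0,2)='.' (+2 fires, +4 burnt)
Step 10: cell (0,2)='.' (+1 fires, +2 burnt)
Step 11: cell (0,2)='.' (+0 fires, +1 burnt)
  fire out at step 11

7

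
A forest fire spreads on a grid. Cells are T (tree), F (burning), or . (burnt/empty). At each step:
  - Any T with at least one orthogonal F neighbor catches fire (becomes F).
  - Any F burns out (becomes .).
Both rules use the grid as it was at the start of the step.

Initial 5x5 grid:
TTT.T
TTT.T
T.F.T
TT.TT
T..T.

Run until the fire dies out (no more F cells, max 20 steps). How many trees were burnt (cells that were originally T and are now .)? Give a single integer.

Step 1: +1 fires, +1 burnt (F count now 1)
Step 2: +2 fires, +1 burnt (F count now 2)
Step 3: +2 fires, +2 burnt (F count now 2)
Step 4: +2 fires, +2 burnt (F count now 2)
Step 5: +1 fires, +2 burnt (F count now 1)
Step 6: +2 fires, +1 burnt (F count now 2)
Step 7: +0 fires, +2 burnt (F count now 0)
Fire out after step 7
Initially T: 16, now '.': 19
Total burnt (originally-T cells now '.'): 10

Answer: 10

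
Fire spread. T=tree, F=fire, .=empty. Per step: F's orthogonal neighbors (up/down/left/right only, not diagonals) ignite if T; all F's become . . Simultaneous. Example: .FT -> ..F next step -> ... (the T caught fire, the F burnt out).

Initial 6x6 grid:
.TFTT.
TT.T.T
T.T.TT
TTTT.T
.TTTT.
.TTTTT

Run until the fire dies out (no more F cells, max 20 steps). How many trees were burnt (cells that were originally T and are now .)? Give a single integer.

Answer: 21

Derivation:
Step 1: +2 fires, +1 burnt (F count now 2)
Step 2: +3 fires, +2 burnt (F count now 3)
Step 3: +1 fires, +3 burnt (F count now 1)
Step 4: +1 fires, +1 burnt (F count now 1)
Step 5: +1 fires, +1 burnt (F count now 1)
Step 6: +1 fires, +1 burnt (F count now 1)
Step 7: +2 fires, +1 burnt (F count now 2)
Step 8: +4 fires, +2 burnt (F count now 4)
Step 9: +2 fires, +4 burnt (F count now 2)
Step 10: +2 fires, +2 burnt (F count now 2)
Step 11: +1 fires, +2 burnt (F count now 1)
Step 12: +1 fires, +1 burnt (F count now 1)
Step 13: +0 fires, +1 burnt (F count now 0)
Fire out after step 13
Initially T: 25, now '.': 32
Total burnt (originally-T cells now '.'): 21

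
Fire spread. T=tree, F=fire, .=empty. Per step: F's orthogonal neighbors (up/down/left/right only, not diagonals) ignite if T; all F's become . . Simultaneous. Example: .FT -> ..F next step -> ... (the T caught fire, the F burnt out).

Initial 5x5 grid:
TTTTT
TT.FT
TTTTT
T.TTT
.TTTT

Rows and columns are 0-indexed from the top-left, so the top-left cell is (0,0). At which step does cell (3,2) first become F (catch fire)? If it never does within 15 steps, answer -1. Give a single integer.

Step 1: cell (3,2)='T' (+3 fires, +1 burnt)
Step 2: cell (3,2)='T' (+5 fires, +3 burnt)
Step 3: cell (3,2)='F' (+5 fires, +5 burnt)
  -> target ignites at step 3
Step 4: cell (3,2)='.' (+5 fires, +5 burnt)
Step 5: cell (3,2)='.' (+3 fires, +5 burnt)
Step 6: cell (3,2)='.' (+0 fires, +3 burnt)
  fire out at step 6

3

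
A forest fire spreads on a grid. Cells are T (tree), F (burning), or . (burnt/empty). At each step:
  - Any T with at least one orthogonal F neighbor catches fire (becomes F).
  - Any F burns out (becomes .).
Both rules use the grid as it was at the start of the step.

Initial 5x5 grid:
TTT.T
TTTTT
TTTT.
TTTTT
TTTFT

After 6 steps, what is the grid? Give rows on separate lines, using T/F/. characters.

Step 1: 3 trees catch fire, 1 burn out
  TTT.T
  TTTTT
  TTTT.
  TTTFT
  TTF.F
Step 2: 4 trees catch fire, 3 burn out
  TTT.T
  TTTTT
  TTTF.
  TTF.F
  TF...
Step 3: 4 trees catch fire, 4 burn out
  TTT.T
  TTTFT
  TTF..
  TF...
  F....
Step 4: 4 trees catch fire, 4 burn out
  TTT.T
  TTF.F
  TF...
  F....
  .....
Step 5: 4 trees catch fire, 4 burn out
  TTF.F
  TF...
  F....
  .....
  .....
Step 6: 2 trees catch fire, 4 burn out
  TF...
  F....
  .....
  .....
  .....

TF...
F....
.....
.....
.....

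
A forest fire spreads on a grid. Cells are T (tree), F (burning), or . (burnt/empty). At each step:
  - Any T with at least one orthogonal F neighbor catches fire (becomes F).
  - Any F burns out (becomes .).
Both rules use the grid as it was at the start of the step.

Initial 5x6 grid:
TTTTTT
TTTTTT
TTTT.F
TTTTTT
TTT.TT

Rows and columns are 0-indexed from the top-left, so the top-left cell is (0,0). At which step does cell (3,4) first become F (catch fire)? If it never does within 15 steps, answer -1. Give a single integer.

Step 1: cell (3,4)='T' (+2 fires, +1 burnt)
Step 2: cell (3,4)='F' (+4 fires, +2 burnt)
  -> target ignites at step 2
Step 3: cell (3,4)='.' (+4 fires, +4 burnt)
Step 4: cell (3,4)='.' (+4 fires, +4 burnt)
Step 5: cell (3,4)='.' (+5 fires, +4 burnt)
Step 6: cell (3,4)='.' (+5 fires, +5 burnt)
Step 7: cell (3,4)='.' (+3 fires, +5 burnt)
Step 8: cell (3,4)='.' (+0 fires, +3 burnt)
  fire out at step 8

2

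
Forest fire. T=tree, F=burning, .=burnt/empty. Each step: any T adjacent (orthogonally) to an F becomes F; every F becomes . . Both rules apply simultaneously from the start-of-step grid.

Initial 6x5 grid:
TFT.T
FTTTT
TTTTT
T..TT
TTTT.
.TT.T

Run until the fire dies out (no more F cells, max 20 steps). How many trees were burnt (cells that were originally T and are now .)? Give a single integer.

Step 1: +4 fires, +2 burnt (F count now 4)
Step 2: +3 fires, +4 burnt (F count now 3)
Step 3: +3 fires, +3 burnt (F count now 3)
Step 4: +3 fires, +3 burnt (F count now 3)
Step 5: +5 fires, +3 burnt (F count now 5)
Step 6: +3 fires, +5 burnt (F count now 3)
Step 7: +0 fires, +3 burnt (F count now 0)
Fire out after step 7
Initially T: 22, now '.': 29
Total burnt (originally-T cells now '.'): 21

Answer: 21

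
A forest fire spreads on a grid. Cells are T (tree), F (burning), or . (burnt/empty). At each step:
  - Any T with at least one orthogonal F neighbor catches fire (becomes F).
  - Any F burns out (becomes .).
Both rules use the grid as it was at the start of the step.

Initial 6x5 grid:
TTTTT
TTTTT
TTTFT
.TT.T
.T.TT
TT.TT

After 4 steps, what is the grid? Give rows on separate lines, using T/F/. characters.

Step 1: 3 trees catch fire, 1 burn out
  TTTTT
  TTTFT
  TTF.F
  .TT.T
  .T.TT
  TT.TT
Step 2: 6 trees catch fire, 3 burn out
  TTTFT
  TTF.F
  TF...
  .TF.F
  .T.TT
  TT.TT
Step 3: 6 trees catch fire, 6 burn out
  TTF.F
  TF...
  F....
  .F...
  .T.TF
  TT.TT
Step 4: 5 trees catch fire, 6 burn out
  TF...
  F....
  .....
  .....
  .F.F.
  TT.TF

TF...
F....
.....
.....
.F.F.
TT.TF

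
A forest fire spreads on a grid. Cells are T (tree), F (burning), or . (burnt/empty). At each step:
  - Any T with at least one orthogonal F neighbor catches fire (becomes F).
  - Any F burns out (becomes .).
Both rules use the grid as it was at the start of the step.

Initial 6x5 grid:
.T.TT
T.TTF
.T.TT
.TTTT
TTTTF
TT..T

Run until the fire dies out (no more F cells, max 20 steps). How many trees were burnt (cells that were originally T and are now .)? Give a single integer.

Step 1: +6 fires, +2 burnt (F count now 6)
Step 2: +5 fires, +6 burnt (F count now 5)
Step 3: +2 fires, +5 burnt (F count now 2)
Step 4: +3 fires, +2 burnt (F count now 3)
Step 5: +2 fires, +3 burnt (F count now 2)
Step 6: +0 fires, +2 burnt (F count now 0)
Fire out after step 6
Initially T: 20, now '.': 28
Total burnt (originally-T cells now '.'): 18

Answer: 18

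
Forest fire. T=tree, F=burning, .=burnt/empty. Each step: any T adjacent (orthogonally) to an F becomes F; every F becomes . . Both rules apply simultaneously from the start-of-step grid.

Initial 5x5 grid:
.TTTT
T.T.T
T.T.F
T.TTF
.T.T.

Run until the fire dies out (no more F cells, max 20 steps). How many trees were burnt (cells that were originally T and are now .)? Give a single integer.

Step 1: +2 fires, +2 burnt (F count now 2)
Step 2: +3 fires, +2 burnt (F count now 3)
Step 3: +2 fires, +3 burnt (F count now 2)
Step 4: +2 fires, +2 burnt (F count now 2)
Step 5: +1 fires, +2 burnt (F count now 1)
Step 6: +0 fires, +1 burnt (F count now 0)
Fire out after step 6
Initially T: 14, now '.': 21
Total burnt (originally-T cells now '.'): 10

Answer: 10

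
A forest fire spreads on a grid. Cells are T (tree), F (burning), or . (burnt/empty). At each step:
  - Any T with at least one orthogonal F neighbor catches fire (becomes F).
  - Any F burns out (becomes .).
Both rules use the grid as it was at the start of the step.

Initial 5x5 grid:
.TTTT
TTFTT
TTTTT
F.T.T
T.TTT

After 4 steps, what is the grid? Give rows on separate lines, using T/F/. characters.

Step 1: 6 trees catch fire, 2 burn out
  .TFTT
  TF.FT
  FTFTT
  ..T.T
  F.TTT
Step 2: 7 trees catch fire, 6 burn out
  .F.FT
  F...F
  .F.FT
  ..F.T
  ..TTT
Step 3: 3 trees catch fire, 7 burn out
  ....F
  .....
  ....F
  ....T
  ..FTT
Step 4: 2 trees catch fire, 3 burn out
  .....
  .....
  .....
  ....F
  ...FT

.....
.....
.....
....F
...FT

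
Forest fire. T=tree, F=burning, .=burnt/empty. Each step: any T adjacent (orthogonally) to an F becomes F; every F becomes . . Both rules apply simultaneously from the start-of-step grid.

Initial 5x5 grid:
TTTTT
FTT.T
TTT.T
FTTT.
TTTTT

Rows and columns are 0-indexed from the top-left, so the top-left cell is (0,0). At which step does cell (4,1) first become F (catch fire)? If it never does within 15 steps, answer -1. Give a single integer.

Step 1: cell (4,1)='T' (+5 fires, +2 burnt)
Step 2: cell (4,1)='F' (+5 fires, +5 burnt)
  -> target ignites at step 2
Step 3: cell (4,1)='.' (+4 fires, +5 burnt)
Step 4: cell (4,1)='.' (+2 fires, +4 burnt)
Step 5: cell (4,1)='.' (+2 fires, +2 burnt)
Step 6: cell (4,1)='.' (+1 fires, +2 burnt)
Step 7: cell (4,1)='.' (+1 fires, +1 burnt)
Step 8: cell (4,1)='.' (+0 fires, +1 burnt)
  fire out at step 8

2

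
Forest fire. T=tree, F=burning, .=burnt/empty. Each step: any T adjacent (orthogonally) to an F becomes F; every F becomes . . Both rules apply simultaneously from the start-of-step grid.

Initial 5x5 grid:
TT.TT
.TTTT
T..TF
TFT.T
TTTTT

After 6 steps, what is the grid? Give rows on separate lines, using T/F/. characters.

Step 1: 6 trees catch fire, 2 burn out
  TT.TT
  .TTTF
  T..F.
  F.F.F
  TFTTT
Step 2: 6 trees catch fire, 6 burn out
  TT.TF
  .TTF.
  F....
  .....
  F.FTF
Step 3: 3 trees catch fire, 6 burn out
  TT.F.
  .TF..
  .....
  .....
  ...F.
Step 4: 1 trees catch fire, 3 burn out
  TT...
  .F...
  .....
  .....
  .....
Step 5: 1 trees catch fire, 1 burn out
  TF...
  .....
  .....
  .....
  .....
Step 6: 1 trees catch fire, 1 burn out
  F....
  .....
  .....
  .....
  .....

F....
.....
.....
.....
.....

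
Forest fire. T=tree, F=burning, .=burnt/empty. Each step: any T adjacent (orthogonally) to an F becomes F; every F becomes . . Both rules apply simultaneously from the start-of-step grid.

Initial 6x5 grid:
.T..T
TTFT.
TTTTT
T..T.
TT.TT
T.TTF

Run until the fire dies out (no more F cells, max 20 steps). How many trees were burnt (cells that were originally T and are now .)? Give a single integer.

Step 1: +5 fires, +2 burnt (F count now 5)
Step 2: +6 fires, +5 burnt (F count now 6)
Step 3: +3 fires, +6 burnt (F count now 3)
Step 4: +1 fires, +3 burnt (F count now 1)
Step 5: +1 fires, +1 burnt (F count now 1)
Step 6: +2 fires, +1 burnt (F count now 2)
Step 7: +0 fires, +2 burnt (F count now 0)
Fire out after step 7
Initially T: 19, now '.': 29
Total burnt (originally-T cells now '.'): 18

Answer: 18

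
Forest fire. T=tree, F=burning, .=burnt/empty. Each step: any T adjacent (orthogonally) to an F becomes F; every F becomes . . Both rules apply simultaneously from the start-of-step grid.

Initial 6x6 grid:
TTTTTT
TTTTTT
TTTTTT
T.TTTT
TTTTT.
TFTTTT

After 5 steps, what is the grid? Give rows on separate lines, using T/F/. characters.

Step 1: 3 trees catch fire, 1 burn out
  TTTTTT
  TTTTTT
  TTTTTT
  T.TTTT
  TFTTT.
  F.FTTT
Step 2: 3 trees catch fire, 3 burn out
  TTTTTT
  TTTTTT
  TTTTTT
  T.TTTT
  F.FTT.
  ...FTT
Step 3: 4 trees catch fire, 3 burn out
  TTTTTT
  TTTTTT
  TTTTTT
  F.FTTT
  ...FT.
  ....FT
Step 4: 5 trees catch fire, 4 burn out
  TTTTTT
  TTTTTT
  FTFTTT
  ...FTT
  ....F.
  .....F
Step 5: 5 trees catch fire, 5 burn out
  TTTTTT
  FTFTTT
  .F.FTT
  ....FT
  ......
  ......

TTTTTT
FTFTTT
.F.FTT
....FT
......
......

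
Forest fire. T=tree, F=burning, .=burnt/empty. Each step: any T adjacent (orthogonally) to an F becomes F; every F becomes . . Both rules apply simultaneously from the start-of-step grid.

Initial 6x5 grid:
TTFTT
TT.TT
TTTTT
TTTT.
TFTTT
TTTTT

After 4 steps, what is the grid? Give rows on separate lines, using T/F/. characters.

Step 1: 6 trees catch fire, 2 burn out
  TF.FT
  TT.TT
  TTTTT
  TFTT.
  F.FTT
  TFTTT
Step 2: 10 trees catch fire, 6 burn out
  F...F
  TF.FT
  TFTTT
  F.FT.
  ...FT
  F.FTT
Step 3: 8 trees catch fire, 10 burn out
  .....
  F...F
  F.FFT
  ...F.
  ....F
  ...FT
Step 4: 2 trees catch fire, 8 burn out
  .....
  .....
  ....F
  .....
  .....
  ....F

.....
.....
....F
.....
.....
....F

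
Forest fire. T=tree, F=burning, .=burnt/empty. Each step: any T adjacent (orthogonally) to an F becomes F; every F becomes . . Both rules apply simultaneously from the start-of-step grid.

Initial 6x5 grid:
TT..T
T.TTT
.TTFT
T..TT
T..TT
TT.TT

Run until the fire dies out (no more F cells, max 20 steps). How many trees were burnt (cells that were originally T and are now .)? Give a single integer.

Answer: 13

Derivation:
Step 1: +4 fires, +1 burnt (F count now 4)
Step 2: +5 fires, +4 burnt (F count now 5)
Step 3: +3 fires, +5 burnt (F count now 3)
Step 4: +1 fires, +3 burnt (F count now 1)
Step 5: +0 fires, +1 burnt (F count now 0)
Fire out after step 5
Initially T: 20, now '.': 23
Total burnt (originally-T cells now '.'): 13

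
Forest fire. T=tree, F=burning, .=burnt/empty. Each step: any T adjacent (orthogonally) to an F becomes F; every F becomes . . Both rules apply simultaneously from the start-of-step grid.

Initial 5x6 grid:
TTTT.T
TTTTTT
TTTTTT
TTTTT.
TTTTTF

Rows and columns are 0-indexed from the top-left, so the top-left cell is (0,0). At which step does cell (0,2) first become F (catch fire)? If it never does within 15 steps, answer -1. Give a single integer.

Step 1: cell (0,2)='T' (+1 fires, +1 burnt)
Step 2: cell (0,2)='T' (+2 fires, +1 burnt)
Step 3: cell (0,2)='T' (+3 fires, +2 burnt)
Step 4: cell (0,2)='T' (+5 fires, +3 burnt)
Step 5: cell (0,2)='T' (+5 fires, +5 burnt)
Step 6: cell (0,2)='T' (+5 fires, +5 burnt)
Step 7: cell (0,2)='F' (+3 fires, +5 burnt)
  -> target ignites at step 7
Step 8: cell (0,2)='.' (+2 fires, +3 burnt)
Step 9: cell (0,2)='.' (+1 fires, +2 burnt)
Step 10: cell (0,2)='.' (+0 fires, +1 burnt)
  fire out at step 10

7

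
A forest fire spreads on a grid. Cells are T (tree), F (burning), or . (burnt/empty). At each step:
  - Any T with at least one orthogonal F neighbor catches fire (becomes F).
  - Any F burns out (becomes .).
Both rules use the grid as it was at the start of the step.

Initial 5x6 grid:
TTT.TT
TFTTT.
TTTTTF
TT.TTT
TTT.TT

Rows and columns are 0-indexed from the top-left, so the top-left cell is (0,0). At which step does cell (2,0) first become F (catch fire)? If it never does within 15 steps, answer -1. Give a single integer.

Step 1: cell (2,0)='T' (+6 fires, +2 burnt)
Step 2: cell (2,0)='F' (+10 fires, +6 burnt)
  -> target ignites at step 2
Step 3: cell (2,0)='.' (+5 fires, +10 burnt)
Step 4: cell (2,0)='.' (+3 fires, +5 burnt)
Step 5: cell (2,0)='.' (+0 fires, +3 burnt)
  fire out at step 5

2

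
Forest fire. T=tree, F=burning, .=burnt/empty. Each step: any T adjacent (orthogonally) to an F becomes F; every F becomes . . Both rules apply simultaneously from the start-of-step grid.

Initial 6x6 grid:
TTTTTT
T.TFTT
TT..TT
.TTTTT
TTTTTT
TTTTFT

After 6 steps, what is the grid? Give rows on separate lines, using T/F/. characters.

Step 1: 6 trees catch fire, 2 burn out
  TTTFTT
  T.F.FT
  TT..TT
  .TTTTT
  TTTTFT
  TTTF.F
Step 2: 8 trees catch fire, 6 burn out
  TTF.FT
  T....F
  TT..FT
  .TTTFT
  TTTF.F
  TTF...
Step 3: 7 trees catch fire, 8 burn out
  TF...F
  T.....
  TT...F
  .TTF.F
  TTF...
  TF....
Step 4: 4 trees catch fire, 7 burn out
  F.....
  T.....
  TT....
  .TF...
  TF....
  F.....
Step 5: 3 trees catch fire, 4 burn out
  ......
  F.....
  TT....
  .F....
  F.....
  ......
Step 6: 2 trees catch fire, 3 burn out
  ......
  ......
  FF....
  ......
  ......
  ......

......
......
FF....
......
......
......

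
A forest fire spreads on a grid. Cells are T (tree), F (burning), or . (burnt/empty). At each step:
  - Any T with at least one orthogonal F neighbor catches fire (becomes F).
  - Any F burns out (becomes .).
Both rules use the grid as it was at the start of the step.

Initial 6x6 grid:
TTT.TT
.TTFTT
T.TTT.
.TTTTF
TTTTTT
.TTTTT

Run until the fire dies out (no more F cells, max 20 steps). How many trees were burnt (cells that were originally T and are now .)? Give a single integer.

Answer: 27

Derivation:
Step 1: +5 fires, +2 burnt (F count now 5)
Step 2: +9 fires, +5 burnt (F count now 9)
Step 3: +5 fires, +9 burnt (F count now 5)
Step 4: +4 fires, +5 burnt (F count now 4)
Step 5: +2 fires, +4 burnt (F count now 2)
Step 6: +2 fires, +2 burnt (F count now 2)
Step 7: +0 fires, +2 burnt (F count now 0)
Fire out after step 7
Initially T: 28, now '.': 35
Total burnt (originally-T cells now '.'): 27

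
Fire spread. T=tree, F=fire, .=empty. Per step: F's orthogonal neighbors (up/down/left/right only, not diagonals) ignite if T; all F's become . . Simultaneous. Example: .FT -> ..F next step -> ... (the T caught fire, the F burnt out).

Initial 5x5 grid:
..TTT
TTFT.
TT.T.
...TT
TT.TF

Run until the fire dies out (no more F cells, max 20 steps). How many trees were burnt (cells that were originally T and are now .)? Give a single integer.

Step 1: +5 fires, +2 burnt (F count now 5)
Step 2: +5 fires, +5 burnt (F count now 5)
Step 3: +2 fires, +5 burnt (F count now 2)
Step 4: +0 fires, +2 burnt (F count now 0)
Fire out after step 4
Initially T: 14, now '.': 23
Total burnt (originally-T cells now '.'): 12

Answer: 12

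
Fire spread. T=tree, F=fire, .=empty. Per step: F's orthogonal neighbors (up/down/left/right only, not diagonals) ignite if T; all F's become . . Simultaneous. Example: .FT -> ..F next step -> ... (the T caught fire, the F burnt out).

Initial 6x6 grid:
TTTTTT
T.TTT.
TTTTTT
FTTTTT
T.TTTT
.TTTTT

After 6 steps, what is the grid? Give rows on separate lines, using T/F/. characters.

Step 1: 3 trees catch fire, 1 burn out
  TTTTTT
  T.TTT.
  FTTTTT
  .FTTTT
  F.TTTT
  .TTTTT
Step 2: 3 trees catch fire, 3 burn out
  TTTTTT
  F.TTT.
  .FTTTT
  ..FTTT
  ..TTTT
  .TTTTT
Step 3: 4 trees catch fire, 3 burn out
  FTTTTT
  ..TTT.
  ..FTTT
  ...FTT
  ..FTTT
  .TTTTT
Step 4: 6 trees catch fire, 4 burn out
  .FTTTT
  ..FTT.
  ...FTT
  ....FT
  ...FTT
  .TFTTT
Step 5: 7 trees catch fire, 6 burn out
  ..FTTT
  ...FT.
  ....FT
  .....F
  ....FT
  .F.FTT
Step 6: 5 trees catch fire, 7 burn out
  ...FTT
  ....F.
  .....F
  ......
  .....F
  ....FT

...FTT
....F.
.....F
......
.....F
....FT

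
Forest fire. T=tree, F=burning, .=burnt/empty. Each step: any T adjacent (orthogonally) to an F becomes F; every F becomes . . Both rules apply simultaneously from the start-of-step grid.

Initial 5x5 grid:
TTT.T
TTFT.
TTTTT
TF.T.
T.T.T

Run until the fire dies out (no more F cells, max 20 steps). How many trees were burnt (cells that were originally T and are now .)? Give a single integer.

Step 1: +6 fires, +2 burnt (F count now 6)
Step 2: +5 fires, +6 burnt (F count now 5)
Step 3: +3 fires, +5 burnt (F count now 3)
Step 4: +0 fires, +3 burnt (F count now 0)
Fire out after step 4
Initially T: 17, now '.': 22
Total burnt (originally-T cells now '.'): 14

Answer: 14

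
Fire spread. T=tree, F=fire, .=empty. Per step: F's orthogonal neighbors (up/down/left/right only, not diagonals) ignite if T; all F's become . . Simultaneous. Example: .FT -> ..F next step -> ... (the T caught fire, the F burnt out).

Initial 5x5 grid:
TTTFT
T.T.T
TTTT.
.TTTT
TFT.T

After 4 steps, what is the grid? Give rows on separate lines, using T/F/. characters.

Step 1: 5 trees catch fire, 2 burn out
  TTF.F
  T.T.T
  TTTT.
  .FTTT
  F.F.T
Step 2: 5 trees catch fire, 5 burn out
  TF...
  T.F.F
  TFTT.
  ..FTT
  ....T
Step 3: 4 trees catch fire, 5 burn out
  F....
  T....
  F.FT.
  ...FT
  ....T
Step 4: 3 trees catch fire, 4 burn out
  .....
  F....
  ...F.
  ....F
  ....T

.....
F....
...F.
....F
....T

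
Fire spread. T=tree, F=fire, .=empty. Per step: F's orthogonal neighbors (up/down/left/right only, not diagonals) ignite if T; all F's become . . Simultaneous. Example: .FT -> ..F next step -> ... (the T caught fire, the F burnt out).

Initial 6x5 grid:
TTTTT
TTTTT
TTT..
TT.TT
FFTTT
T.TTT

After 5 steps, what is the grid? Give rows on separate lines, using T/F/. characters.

Step 1: 4 trees catch fire, 2 burn out
  TTTTT
  TTTTT
  TTT..
  FF.TT
  ..FTT
  F.TTT
Step 2: 4 trees catch fire, 4 burn out
  TTTTT
  TTTTT
  FFT..
  ...TT
  ...FT
  ..FTT
Step 3: 6 trees catch fire, 4 burn out
  TTTTT
  FFTTT
  ..F..
  ...FT
  ....F
  ...FT
Step 4: 5 trees catch fire, 6 burn out
  FFTTT
  ..FTT
  .....
  ....F
  .....
  ....F
Step 5: 2 trees catch fire, 5 burn out
  ..FTT
  ...FT
  .....
  .....
  .....
  .....

..FTT
...FT
.....
.....
.....
.....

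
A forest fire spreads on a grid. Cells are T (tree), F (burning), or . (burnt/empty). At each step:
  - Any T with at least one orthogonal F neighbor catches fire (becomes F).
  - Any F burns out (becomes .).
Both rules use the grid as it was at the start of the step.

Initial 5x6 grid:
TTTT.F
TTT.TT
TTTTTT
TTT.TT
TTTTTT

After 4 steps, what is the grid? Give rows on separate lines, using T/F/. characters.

Step 1: 1 trees catch fire, 1 burn out
  TTTT..
  TTT.TF
  TTTTTT
  TTT.TT
  TTTTTT
Step 2: 2 trees catch fire, 1 burn out
  TTTT..
  TTT.F.
  TTTTTF
  TTT.TT
  TTTTTT
Step 3: 2 trees catch fire, 2 burn out
  TTTT..
  TTT...
  TTTTF.
  TTT.TF
  TTTTTT
Step 4: 3 trees catch fire, 2 burn out
  TTTT..
  TTT...
  TTTF..
  TTT.F.
  TTTTTF

TTTT..
TTT...
TTTF..
TTT.F.
TTTTTF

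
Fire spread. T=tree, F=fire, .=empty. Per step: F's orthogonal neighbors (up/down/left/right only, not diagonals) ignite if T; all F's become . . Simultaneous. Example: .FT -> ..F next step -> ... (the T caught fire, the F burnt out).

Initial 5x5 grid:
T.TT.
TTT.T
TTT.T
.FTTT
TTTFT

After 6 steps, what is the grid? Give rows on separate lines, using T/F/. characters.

Step 1: 6 trees catch fire, 2 burn out
  T.TT.
  TTT.T
  TFT.T
  ..FFT
  TFF.F
Step 2: 5 trees catch fire, 6 burn out
  T.TT.
  TFT.T
  F.F.T
  ....F
  F....
Step 3: 3 trees catch fire, 5 burn out
  T.TT.
  F.F.T
  ....F
  .....
  .....
Step 4: 3 trees catch fire, 3 burn out
  F.FT.
  ....F
  .....
  .....
  .....
Step 5: 1 trees catch fire, 3 burn out
  ...F.
  .....
  .....
  .....
  .....
Step 6: 0 trees catch fire, 1 burn out
  .....
  .....
  .....
  .....
  .....

.....
.....
.....
.....
.....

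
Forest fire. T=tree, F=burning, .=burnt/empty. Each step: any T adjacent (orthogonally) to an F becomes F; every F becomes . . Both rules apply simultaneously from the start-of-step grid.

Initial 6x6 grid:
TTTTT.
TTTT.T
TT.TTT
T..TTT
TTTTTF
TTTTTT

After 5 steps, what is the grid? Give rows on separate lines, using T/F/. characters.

Step 1: 3 trees catch fire, 1 burn out
  TTTTT.
  TTTT.T
  TT.TTT
  T..TTF
  TTTTF.
  TTTTTF
Step 2: 4 trees catch fire, 3 burn out
  TTTTT.
  TTTT.T
  TT.TTF
  T..TF.
  TTTF..
  TTTTF.
Step 3: 5 trees catch fire, 4 burn out
  TTTTT.
  TTTT.F
  TT.TF.
  T..F..
  TTF...
  TTTF..
Step 4: 3 trees catch fire, 5 burn out
  TTTTT.
  TTTT..
  TT.F..
  T.....
  TF....
  TTF...
Step 5: 3 trees catch fire, 3 burn out
  TTTTT.
  TTTF..
  TT....
  T.....
  F.....
  TF....

TTTTT.
TTTF..
TT....
T.....
F.....
TF....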